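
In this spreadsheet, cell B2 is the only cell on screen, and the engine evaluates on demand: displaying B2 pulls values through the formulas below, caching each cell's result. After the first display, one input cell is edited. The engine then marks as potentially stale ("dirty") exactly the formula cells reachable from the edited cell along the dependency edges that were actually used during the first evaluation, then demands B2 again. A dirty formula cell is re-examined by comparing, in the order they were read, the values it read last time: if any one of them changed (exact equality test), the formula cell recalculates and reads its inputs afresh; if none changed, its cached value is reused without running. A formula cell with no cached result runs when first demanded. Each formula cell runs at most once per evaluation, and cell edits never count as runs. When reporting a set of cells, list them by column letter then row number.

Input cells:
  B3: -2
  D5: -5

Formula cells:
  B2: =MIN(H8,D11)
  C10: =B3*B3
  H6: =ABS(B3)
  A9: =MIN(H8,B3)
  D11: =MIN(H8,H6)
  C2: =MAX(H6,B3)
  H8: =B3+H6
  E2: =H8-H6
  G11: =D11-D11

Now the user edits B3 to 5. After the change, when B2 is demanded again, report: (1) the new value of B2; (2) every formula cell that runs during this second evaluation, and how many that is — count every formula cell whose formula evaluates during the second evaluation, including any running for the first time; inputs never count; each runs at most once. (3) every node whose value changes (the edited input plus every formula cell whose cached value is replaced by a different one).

B2 now evaluates to 5.
Run set: B2, D11, H6, H8 (4 run).
Changed values: B2, B3, D11, H6, H8.

Initial pass — values computed on the first demand:
  H6 = ABS(-2) = 2
  H8 = -2 + 2 = 0
  D11 = MIN(0, 2) = 0
  B2 = MIN(0, 0) = 0

Second demand — change propagation:
  H6: re-runs because B3 -2->5; new result 5.
  H8: re-runs because B3 -2->5; H6 2->5; new result 10.
  D11: re-runs because H8 0->10; H6 2->5; new result 5.
  B2: re-runs because H8 0->10; D11 0->5; new result 5.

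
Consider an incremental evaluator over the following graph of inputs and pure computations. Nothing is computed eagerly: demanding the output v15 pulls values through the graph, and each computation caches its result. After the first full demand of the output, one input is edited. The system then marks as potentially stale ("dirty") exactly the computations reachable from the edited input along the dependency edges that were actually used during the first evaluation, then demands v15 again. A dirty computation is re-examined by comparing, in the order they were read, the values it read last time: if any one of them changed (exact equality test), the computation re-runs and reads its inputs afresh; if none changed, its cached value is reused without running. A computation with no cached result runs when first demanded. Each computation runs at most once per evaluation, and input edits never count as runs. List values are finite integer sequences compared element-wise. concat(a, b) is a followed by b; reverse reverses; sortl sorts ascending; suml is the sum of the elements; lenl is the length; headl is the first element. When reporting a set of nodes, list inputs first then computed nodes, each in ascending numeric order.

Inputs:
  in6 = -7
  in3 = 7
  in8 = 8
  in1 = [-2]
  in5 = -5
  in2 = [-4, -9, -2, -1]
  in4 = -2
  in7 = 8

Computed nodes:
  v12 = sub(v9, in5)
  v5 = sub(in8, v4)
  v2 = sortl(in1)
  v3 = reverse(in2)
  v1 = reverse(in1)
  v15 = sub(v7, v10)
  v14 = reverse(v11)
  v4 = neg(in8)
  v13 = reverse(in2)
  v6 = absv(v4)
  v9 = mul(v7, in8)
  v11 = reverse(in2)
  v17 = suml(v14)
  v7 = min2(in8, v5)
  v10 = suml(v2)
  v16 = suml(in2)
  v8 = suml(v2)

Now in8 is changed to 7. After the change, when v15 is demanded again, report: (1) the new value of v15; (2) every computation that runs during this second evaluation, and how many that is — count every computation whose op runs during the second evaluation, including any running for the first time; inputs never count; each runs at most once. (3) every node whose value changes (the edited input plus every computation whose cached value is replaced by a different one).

v15 now evaluates to 9.
Run set: v4, v5, v7, v15 (4 run).
Changed values: in8, v4, v5, v7, v15.

Initial pass — values computed on the first demand:
  v2 = sortl([-2]) = [-2]
  v4 = neg(8) = -8
  v5 = sub(8, -8) = 16
  v7 = min2(8, 16) = 8
  v10 = suml([-2]) = -2
  v15 = sub(8, -2) = 10

Second demand — change propagation:
  v4: re-runs because in8 8->7; new result -7.
  v5: re-runs because in8 8->7; v4 -8->-7; new result 14.
  v7: re-runs because in8 8->7; v5 16->14; new result 7.
  v15: re-runs because v7 8->7; new result 9.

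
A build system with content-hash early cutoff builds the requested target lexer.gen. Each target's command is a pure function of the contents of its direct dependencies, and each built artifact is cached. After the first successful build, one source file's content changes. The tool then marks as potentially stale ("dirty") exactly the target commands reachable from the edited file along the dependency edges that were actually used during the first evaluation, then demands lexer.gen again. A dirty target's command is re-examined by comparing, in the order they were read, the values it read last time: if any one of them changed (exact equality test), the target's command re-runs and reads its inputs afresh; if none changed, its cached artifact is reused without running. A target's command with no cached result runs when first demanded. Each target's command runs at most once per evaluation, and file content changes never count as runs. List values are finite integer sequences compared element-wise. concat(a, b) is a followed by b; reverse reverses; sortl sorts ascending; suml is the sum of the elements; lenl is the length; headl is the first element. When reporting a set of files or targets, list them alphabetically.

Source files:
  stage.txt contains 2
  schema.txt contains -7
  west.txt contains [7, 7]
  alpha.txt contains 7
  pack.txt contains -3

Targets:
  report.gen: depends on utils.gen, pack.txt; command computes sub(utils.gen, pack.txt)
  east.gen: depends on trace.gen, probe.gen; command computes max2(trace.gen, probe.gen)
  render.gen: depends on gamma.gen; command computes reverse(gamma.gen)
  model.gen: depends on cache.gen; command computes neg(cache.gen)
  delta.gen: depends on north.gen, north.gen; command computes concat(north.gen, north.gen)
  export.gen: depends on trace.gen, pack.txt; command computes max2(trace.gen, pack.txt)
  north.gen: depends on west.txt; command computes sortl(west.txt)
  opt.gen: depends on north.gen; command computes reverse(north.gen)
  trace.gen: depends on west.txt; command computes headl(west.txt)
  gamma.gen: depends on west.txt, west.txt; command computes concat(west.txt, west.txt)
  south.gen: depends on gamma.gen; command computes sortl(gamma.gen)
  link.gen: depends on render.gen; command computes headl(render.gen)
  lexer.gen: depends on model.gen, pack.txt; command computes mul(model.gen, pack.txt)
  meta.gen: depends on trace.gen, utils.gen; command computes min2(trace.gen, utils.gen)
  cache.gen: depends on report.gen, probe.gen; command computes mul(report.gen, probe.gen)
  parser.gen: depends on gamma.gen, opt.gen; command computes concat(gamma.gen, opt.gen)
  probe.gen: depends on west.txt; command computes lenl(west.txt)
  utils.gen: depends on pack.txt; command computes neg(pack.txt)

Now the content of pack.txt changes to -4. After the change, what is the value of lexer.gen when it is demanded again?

First evaluation (everything demanded from the output):
  probe.gen = lenl([7, 7]) = 2
  utils.gen = neg(-3) = 3
  report.gen = sub(3, -3) = 6
  cache.gen = mul(6, 2) = 12
  model.gen = neg(12) = -12
  lexer.gen = mul(-12, -3) = 36

Propagation after the edit:
  utils.gen: runs — pack.txt -3->-4; result 4.
  report.gen: runs — utils.gen 3->4; pack.txt -3->-4; result 8.
  cache.gen: runs — report.gen 6->8; result 16.
  model.gen: runs — cache.gen 12->16; result -16.
  lexer.gen: runs — model.gen -12->-16; pack.txt -3->-4; result 64.

New value of lexer.gen: 64.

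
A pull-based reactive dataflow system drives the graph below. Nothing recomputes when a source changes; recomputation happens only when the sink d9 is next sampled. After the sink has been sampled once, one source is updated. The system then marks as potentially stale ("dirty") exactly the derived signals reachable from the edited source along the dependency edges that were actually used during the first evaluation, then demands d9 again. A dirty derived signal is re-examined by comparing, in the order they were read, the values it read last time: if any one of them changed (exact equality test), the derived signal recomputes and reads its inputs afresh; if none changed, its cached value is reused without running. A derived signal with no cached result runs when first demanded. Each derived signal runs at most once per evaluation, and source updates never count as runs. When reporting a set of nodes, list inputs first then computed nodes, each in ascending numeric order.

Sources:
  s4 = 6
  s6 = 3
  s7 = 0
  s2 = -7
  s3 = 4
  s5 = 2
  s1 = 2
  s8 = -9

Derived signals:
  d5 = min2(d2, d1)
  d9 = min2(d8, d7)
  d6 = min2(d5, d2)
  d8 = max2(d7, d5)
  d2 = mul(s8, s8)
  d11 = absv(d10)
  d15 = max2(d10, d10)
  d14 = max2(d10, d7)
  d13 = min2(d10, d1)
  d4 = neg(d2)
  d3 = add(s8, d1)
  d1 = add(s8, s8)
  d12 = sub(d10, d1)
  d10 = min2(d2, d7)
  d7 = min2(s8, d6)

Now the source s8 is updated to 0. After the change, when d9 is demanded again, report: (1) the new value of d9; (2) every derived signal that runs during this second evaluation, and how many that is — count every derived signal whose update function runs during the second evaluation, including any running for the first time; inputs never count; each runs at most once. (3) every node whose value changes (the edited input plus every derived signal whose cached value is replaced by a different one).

New value of d9: 0.
Derived signals that run: d1, d2, d5, d6, d7, d8, d9 — 7 in total.
Values that change: s8, d1, d2, d5, d6, d7, d8, d9.

First evaluation (everything demanded from the output):
  d1 = add(-9, -9) = -18
  d2 = mul(-9, -9) = 81
  d5 = min2(81, -18) = -18
  d6 = min2(-18, 81) = -18
  d7 = min2(-9, -18) = -18
  d8 = max2(-18, -18) = -18
  d9 = min2(-18, -18) = -18

Propagation after the edit:
  d1: runs — s8 -9->0; s8 -9->0; result 0.
  d2: runs — s8 -9->0; s8 -9->0; result 0.
  d5: runs — d2 81->0; d1 -18->0; result 0.
  d6: runs — d5 -18->0; d2 81->0; result 0.
  d7: runs — s8 -9->0; d6 -18->0; result 0.
  d8: runs — d7 -18->0; d5 -18->0; result 0.
  d9: runs — d8 -18->0; d7 -18->0; result 0.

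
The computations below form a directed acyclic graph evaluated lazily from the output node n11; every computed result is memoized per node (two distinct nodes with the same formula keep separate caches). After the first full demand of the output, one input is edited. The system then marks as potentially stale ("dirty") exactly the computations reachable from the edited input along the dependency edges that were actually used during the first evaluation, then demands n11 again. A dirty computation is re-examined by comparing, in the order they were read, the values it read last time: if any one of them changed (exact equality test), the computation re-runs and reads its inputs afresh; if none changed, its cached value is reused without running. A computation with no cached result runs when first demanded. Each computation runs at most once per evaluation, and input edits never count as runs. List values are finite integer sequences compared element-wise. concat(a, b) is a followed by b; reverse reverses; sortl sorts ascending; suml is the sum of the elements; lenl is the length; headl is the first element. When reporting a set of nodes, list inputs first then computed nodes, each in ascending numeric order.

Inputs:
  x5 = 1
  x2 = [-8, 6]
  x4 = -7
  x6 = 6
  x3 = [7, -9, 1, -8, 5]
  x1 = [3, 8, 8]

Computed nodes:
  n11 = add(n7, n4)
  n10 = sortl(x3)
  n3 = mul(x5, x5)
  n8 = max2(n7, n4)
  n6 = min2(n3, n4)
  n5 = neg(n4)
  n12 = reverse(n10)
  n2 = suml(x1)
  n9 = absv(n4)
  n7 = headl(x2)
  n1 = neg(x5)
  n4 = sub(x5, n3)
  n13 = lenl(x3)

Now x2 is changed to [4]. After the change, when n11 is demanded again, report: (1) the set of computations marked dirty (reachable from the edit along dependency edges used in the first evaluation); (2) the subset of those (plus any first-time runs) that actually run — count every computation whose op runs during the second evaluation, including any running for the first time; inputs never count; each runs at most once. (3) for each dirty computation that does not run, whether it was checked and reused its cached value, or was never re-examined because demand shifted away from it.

The edit dirties: n7, n11.
2 computations run: n7, n11.
No dirty computation escaped a run.

First demand of the output computes:
  n3 = mul(1, 1) = 1
  n4 = sub(1, 1) = 0
  n7 = headl([-8, 6]) = -8
  n11 = add(-8, 0) = -8

After the edit, cleaning proceeds:
  n7: a read changed (x2 [-8, 6]->[4]) — executes, giving 4.
  n11: a read changed (n7 -8->4) — executes, giving 4.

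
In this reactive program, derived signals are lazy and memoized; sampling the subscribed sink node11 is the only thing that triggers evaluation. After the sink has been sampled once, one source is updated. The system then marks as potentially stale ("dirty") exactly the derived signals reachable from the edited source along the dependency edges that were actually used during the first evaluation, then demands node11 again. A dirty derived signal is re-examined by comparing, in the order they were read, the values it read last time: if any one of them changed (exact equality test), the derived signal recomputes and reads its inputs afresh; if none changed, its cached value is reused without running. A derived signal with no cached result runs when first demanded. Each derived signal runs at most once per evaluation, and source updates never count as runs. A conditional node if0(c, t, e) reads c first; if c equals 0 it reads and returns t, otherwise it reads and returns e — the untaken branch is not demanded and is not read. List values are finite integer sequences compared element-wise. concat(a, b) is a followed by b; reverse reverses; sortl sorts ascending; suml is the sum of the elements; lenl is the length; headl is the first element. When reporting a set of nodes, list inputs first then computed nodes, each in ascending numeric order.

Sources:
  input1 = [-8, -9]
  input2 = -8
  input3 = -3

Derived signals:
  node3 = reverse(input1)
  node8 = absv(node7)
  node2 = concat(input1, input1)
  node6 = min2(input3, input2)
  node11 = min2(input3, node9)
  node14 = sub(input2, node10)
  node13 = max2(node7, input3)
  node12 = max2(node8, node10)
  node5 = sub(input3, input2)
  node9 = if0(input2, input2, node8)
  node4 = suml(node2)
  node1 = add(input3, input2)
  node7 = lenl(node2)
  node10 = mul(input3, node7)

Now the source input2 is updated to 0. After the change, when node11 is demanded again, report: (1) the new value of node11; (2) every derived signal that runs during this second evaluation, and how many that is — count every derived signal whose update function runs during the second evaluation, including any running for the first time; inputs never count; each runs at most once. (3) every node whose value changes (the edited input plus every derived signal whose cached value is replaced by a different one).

First demand of the output computes:
  node2 = concat([-8, -9], [-8, -9]) = [-8, -9, -8, -9]
  node7 = lenl([-8, -9, -8, -9]) = 4
  node8 = absv(4) = 4
  node9 = if0(input2=-8 -> else branch node8) = 4
  node11 = min2(-3, 4) = -3

After the edit, cleaning proceeds:
  node9: a read changed (input2 -8->0) — executes, giving 0.
  node11: a read changed (node9 4->0) — executes, giving -3 — identical to its old value.

Demanding node11 again yields -3.
2 derived signals run: node9, node11.
The nodes whose values change: input2, node9.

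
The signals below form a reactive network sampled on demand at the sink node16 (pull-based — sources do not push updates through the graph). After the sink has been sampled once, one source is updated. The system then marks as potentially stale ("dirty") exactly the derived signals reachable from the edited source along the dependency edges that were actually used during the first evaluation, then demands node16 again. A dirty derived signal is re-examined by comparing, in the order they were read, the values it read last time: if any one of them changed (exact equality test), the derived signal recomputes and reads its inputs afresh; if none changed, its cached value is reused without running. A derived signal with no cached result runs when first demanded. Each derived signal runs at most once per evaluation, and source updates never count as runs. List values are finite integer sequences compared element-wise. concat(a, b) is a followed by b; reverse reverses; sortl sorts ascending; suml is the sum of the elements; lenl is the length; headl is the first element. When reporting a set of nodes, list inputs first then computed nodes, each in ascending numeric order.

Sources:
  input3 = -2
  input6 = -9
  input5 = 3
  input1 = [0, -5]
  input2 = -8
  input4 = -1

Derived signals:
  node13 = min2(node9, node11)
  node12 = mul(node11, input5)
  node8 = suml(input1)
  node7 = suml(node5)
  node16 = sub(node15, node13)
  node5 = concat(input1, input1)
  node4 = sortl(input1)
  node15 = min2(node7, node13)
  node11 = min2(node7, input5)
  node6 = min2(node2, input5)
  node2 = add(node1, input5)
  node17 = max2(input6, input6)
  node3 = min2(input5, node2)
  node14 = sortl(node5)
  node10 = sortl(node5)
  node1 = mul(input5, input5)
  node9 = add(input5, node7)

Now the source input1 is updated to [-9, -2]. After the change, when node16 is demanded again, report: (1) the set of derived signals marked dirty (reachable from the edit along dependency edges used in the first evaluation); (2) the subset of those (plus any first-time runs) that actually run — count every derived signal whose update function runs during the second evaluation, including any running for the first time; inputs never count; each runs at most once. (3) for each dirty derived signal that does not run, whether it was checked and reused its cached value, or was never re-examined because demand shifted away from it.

Initial pass — values computed on the first demand:
  node5 = concat([0, -5], [0, -5]) = [0, -5, 0, -5]
  node7 = suml([0, -5, 0, -5]) = -10
  node9 = add(3, -10) = -7
  node11 = min2(-10, 3) = -10
  node13 = min2(-7, -10) = -10
  node15 = min2(-10, -10) = -10
  node16 = sub(-10, -10) = 0

Second demand — change propagation:
  node5: re-runs because input1 [0, -5]->[-9, -2]; input1 [0, -5]->[-9, -2]; new result [-9, -2, -9, -2].
  node7: re-runs because node5 [0, -5, 0, -5]->[-9, -2, -9, -2]; new result -22.
  node9: re-runs because node7 -10->-22; new result -19.
  node11: re-runs because node7 -10->-22; new result -22.
  node13: re-runs because node9 -7->-19; node11 -10->-22; new result -22.
  node15: re-runs because node7 -10->-22; node13 -10->-22; new result -22.
  node16: re-runs because node15 -10->-22; node13 -10->-22; new result 0 (unchanged).

Dirty set: node5, node7, node9, node11, node13, node15, node16.
Run set: node5, node7, node9, node11, node13, node15, node16 (7 run).
All dirty derived signals ended up running.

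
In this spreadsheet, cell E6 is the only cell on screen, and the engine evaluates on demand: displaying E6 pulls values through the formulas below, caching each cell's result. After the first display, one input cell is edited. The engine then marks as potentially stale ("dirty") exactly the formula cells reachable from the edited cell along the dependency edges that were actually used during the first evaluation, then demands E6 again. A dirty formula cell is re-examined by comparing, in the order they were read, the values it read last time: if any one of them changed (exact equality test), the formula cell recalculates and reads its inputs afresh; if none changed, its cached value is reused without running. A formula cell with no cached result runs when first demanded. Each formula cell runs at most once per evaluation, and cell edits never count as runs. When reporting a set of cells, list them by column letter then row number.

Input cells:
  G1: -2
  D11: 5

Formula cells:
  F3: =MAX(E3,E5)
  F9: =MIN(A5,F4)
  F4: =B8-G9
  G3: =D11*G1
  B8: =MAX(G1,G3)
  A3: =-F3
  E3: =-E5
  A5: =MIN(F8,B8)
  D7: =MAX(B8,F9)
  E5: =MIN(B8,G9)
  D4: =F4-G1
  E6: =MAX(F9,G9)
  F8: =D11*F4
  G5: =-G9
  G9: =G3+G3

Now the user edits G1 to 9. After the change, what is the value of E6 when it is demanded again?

E6 now evaluates to 90.

Initial pass — values computed on the first demand:
  G3 = 5 * -2 = -10
  B8 = MAX(-2, -10) = -2
  G9 = -10 + -10 = -20
  F4 = -2 - -20 = 18
  F8 = 5 * 18 = 90
  A5 = MIN(90, -2) = -2
  F9 = MIN(-2, 18) = -2
  E6 = MAX(-2, -20) = -2

Second demand — change propagation:
  G3: re-runs because G1 -2->9; new result 45.
  B8: re-runs because G1 -2->9; G3 -10->45; new result 45.
  G9: re-runs because G3 -10->45; G3 -10->45; new result 90.
  F4: re-runs because B8 -2->45; G9 -20->90; new result -45.
  F8: re-runs because F4 18->-45; new result -225.
  A5: re-runs because F8 90->-225; B8 -2->45; new result -225.
  F9: re-runs because A5 -2->-225; F4 18->-45; new result -225.
  E6: re-runs because F9 -2->-225; G9 -20->90; new result 90.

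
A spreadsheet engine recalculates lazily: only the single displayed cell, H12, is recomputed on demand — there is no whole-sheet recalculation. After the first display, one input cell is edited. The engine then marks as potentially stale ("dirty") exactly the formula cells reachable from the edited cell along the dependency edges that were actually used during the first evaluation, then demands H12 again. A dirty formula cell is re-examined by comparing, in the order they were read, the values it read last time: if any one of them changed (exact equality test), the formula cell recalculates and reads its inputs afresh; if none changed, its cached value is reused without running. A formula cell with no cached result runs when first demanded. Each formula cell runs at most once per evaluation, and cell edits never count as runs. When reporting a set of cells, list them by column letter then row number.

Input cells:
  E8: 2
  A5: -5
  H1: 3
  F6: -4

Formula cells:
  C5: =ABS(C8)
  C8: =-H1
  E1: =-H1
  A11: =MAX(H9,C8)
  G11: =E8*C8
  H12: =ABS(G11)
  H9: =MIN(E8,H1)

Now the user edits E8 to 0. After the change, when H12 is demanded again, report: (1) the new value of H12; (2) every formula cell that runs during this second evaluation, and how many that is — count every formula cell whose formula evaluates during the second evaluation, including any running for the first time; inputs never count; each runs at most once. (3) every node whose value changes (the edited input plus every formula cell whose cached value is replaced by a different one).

New value of H12: 0.
Formula cells that run: G11, H12 — 2 in total.
Values that change: E8, G11, H12.

First evaluation (everything demanded from the output):
  C8 = -(3) = -3
  G11 = 2 * -3 = -6
  H12 = ABS(-6) = 6

Propagation after the edit:
  G11: runs — E8 2->0; result 0.
  H12: runs — G11 -6->0; result 0.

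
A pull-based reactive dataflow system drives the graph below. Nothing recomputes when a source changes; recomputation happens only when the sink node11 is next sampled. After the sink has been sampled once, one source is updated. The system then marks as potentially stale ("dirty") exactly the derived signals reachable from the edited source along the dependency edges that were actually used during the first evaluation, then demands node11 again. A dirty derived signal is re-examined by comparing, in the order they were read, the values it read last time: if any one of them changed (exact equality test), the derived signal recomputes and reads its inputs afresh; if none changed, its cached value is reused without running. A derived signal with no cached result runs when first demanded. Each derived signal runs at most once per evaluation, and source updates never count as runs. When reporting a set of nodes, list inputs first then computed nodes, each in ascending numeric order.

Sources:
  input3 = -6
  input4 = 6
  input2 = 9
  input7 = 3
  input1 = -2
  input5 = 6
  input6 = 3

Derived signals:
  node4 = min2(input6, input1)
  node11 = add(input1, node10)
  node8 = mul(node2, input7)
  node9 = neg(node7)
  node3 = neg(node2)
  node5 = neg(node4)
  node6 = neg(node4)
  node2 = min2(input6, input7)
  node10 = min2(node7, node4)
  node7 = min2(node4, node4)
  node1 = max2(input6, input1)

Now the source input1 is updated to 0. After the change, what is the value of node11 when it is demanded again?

First evaluation (everything demanded from the output):
  node4 = min2(3, -2) = -2
  node7 = min2(-2, -2) = -2
  node10 = min2(-2, -2) = -2
  node11 = add(-2, -2) = -4

Propagation after the edit:
  node4: runs — input1 -2->0; result 0.
  node7: runs — node4 -2->0; node4 -2->0; result 0.
  node10: runs — node7 -2->0; node4 -2->0; result 0.
  node11: runs — input1 -2->0; node10 -2->0; result 0.

New value of node11: 0.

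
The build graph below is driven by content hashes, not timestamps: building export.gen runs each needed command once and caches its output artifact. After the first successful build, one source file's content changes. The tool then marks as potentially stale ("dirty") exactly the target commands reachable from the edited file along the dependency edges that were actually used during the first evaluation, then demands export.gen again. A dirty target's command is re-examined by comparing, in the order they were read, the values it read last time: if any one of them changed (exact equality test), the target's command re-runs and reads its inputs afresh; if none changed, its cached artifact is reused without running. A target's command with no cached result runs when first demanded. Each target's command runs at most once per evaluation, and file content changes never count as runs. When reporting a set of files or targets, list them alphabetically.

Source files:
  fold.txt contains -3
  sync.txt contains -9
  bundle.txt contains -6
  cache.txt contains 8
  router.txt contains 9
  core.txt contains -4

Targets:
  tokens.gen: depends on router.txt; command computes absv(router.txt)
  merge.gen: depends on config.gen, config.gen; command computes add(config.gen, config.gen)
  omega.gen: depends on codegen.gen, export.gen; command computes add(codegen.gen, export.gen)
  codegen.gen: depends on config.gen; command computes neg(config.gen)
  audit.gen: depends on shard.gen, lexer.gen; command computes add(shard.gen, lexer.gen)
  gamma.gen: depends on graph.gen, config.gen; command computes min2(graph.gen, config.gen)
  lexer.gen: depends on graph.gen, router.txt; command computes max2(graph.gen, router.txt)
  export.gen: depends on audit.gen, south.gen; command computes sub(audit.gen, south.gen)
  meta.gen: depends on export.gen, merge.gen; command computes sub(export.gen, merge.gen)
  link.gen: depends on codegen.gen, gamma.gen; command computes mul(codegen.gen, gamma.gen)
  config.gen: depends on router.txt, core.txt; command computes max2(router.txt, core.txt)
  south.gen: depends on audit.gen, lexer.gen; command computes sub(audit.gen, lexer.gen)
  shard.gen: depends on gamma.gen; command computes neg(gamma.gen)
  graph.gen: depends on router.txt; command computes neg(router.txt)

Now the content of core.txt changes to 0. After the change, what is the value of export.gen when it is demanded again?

export.gen now evaluates to 9.
The important point: config.gen recomputes to an identical value, and the output ends up unchanged.

Initial pass — values computed on the first demand:
  config.gen = max2(9, -4) = 9
  graph.gen = neg(9) = -9
  gamma.gen = min2(-9, 9) = -9
  lexer.gen = max2(-9, 9) = 9
  shard.gen = neg(-9) = 9
  audit.gen = add(9, 9) = 18
  south.gen = sub(18, 9) = 9
  export.gen = sub(18, 9) = 9

Second demand — change propagation:
  config.gen: re-runs because core.txt -4->0; new result 9 (unchanged).
  gamma.gen: re-examined; everything it read last time is the same (graph.gen unchanged, config.gen unchanged) — cache -9 kept, no run.
  shard.gen: re-examined; everything it read last time is the same (gamma.gen unchanged) — cache 9 kept, no run.
  audit.gen: re-examined; everything it read last time is the same (shard.gen unchanged, lexer.gen unchanged) — cache 18 kept, no run.
  south.gen: re-examined; everything it read last time is the same (audit.gen unchanged, lexer.gen unchanged) — cache 9 kept, no run.
  export.gen: re-examined; everything it read last time is the same (audit.gen unchanged, south.gen unchanged) — cache 9 kept, no run.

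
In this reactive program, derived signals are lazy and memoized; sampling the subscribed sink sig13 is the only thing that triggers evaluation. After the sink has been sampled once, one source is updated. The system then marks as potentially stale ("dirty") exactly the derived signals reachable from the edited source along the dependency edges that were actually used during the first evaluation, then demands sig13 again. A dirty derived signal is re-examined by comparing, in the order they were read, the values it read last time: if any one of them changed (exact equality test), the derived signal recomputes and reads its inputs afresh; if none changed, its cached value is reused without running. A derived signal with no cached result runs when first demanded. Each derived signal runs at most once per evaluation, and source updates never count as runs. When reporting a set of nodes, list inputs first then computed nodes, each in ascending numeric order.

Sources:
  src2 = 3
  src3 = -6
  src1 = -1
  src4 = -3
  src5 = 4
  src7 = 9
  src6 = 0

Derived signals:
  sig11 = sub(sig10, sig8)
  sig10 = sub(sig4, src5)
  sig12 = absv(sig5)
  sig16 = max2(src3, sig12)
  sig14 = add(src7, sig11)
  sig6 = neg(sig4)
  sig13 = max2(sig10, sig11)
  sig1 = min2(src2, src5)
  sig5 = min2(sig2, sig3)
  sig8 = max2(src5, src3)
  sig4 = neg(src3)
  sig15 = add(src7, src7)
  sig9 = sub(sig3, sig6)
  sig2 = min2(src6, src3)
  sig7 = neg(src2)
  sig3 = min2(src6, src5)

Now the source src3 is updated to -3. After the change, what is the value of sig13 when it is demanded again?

First demand of the output computes:
  sig4 = neg(-6) = 6
  sig8 = max2(4, -6) = 4
  sig10 = sub(6, 4) = 2
  sig11 = sub(2, 4) = -2
  sig13 = max2(2, -2) = 2

After the edit, cleaning proceeds:
  sig4: a read changed (src3 -6->-3) — executes, giving 3.
  sig8: a read changed (src3 -6->-3) — executes, giving 4 — identical to its old value.
  sig10: a read changed (sig4 6->3) — executes, giving -1.
  sig11: a read changed (sig10 2->-1) — executes, giving -5.
  sig13: a read changed (sig10 2->-1; sig11 -2->-5) — executes, giving -1.

Demanding sig13 again yields -1.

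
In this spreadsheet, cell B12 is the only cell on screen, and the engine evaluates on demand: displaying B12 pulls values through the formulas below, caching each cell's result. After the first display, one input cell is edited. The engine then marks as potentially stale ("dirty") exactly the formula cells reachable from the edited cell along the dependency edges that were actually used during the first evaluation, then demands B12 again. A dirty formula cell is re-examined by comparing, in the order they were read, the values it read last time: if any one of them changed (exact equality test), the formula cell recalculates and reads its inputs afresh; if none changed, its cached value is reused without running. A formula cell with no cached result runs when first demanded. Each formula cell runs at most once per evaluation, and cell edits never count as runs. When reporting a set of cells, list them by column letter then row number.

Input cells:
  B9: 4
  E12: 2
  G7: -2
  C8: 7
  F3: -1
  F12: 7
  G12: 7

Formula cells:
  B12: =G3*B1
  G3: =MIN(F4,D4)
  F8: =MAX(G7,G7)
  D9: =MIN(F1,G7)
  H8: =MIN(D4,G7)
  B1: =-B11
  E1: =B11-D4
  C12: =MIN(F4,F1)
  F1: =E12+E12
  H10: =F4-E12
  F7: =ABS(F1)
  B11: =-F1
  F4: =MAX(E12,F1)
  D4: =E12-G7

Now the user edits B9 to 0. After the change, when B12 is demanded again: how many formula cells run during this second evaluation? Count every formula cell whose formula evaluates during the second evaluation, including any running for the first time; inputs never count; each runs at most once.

Initial pass — values computed on the first demand:
  D4 = 2 - -2 = 4
  F1 = 2 + 2 = 4
  B11 = -(4) = -4
  B1 = -(-4) = 4
  F4 = MAX(2, 4) = 4
  G3 = MIN(4, 4) = 4
  B12 = 4 * 4 = 16

Second demand — change propagation:
  no demanded computation ever read B9, so the edit dirties nothing and nothing runs.

The important point: nothing the output needs ever reads B9, so the edit is invisible to it.

Run set: none (0 run).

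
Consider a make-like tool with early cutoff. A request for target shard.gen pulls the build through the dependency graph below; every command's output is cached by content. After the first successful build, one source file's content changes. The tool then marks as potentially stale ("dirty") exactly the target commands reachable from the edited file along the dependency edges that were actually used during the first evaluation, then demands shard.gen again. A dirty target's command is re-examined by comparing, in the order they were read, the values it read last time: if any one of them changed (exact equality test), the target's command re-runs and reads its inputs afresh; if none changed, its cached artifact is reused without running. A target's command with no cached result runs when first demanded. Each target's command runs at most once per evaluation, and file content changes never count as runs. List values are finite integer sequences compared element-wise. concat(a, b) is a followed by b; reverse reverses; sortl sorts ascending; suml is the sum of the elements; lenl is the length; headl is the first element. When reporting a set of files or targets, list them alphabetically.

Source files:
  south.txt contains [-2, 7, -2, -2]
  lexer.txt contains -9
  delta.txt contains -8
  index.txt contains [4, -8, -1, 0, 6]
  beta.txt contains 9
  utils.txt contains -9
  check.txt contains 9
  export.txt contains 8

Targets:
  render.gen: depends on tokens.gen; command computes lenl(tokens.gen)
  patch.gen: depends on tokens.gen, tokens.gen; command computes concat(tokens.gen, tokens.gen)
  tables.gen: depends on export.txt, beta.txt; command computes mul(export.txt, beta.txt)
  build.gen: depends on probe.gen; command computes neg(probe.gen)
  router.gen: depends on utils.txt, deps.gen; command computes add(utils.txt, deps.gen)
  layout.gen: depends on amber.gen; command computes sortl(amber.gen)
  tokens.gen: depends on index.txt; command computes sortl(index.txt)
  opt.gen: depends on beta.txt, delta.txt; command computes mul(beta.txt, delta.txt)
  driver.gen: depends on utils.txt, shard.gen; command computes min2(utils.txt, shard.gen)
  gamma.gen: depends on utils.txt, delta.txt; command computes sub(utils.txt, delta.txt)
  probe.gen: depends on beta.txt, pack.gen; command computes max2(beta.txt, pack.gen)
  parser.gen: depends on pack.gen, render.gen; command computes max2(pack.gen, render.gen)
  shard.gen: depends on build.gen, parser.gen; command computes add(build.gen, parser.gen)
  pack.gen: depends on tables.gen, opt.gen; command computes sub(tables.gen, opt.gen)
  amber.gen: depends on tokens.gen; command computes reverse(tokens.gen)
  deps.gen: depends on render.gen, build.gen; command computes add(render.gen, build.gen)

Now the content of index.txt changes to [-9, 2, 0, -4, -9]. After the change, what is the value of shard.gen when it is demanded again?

Demanding shard.gen again yields 0.
Note the absorption at render.gen: it re-runs yet its value is the same, leaving the output's value untouched.

First demand of the output computes:
  opt.gen = mul(9, -8) = -72
  tables.gen = mul(8, 9) = 72
  pack.gen = sub(72, -72) = 144
  probe.gen = max2(9, 144) = 144
  build.gen = neg(144) = -144
  tokens.gen = sortl([4, -8, -1, 0, 6]) = [-8, -1, 0, 4, 6]
  render.gen = lenl([-8, -1, 0, 4, 6]) = 5
  parser.gen = max2(144, 5) = 144
  shard.gen = add(-144, 144) = 0

After the edit, cleaning proceeds:
  tokens.gen: a read changed (index.txt [4, -8, -1, 0, 6]->[-9, 2, 0, -4, -9]) — executes, giving [-9, -9, -4, 0, 2].
  render.gen: a read changed (tokens.gen [-8, -1, 0, 4, 6]->[-9, -9, -4, 0, 2]) — executes, giving 5 — identical to its old value.
  parser.gen: dirty, but its reads are unchanged (pack.gen unchanged, render.gen unchanged); cached 144 stands.
  shard.gen: dirty, but its reads are unchanged (build.gen unchanged, parser.gen unchanged); cached 0 stands.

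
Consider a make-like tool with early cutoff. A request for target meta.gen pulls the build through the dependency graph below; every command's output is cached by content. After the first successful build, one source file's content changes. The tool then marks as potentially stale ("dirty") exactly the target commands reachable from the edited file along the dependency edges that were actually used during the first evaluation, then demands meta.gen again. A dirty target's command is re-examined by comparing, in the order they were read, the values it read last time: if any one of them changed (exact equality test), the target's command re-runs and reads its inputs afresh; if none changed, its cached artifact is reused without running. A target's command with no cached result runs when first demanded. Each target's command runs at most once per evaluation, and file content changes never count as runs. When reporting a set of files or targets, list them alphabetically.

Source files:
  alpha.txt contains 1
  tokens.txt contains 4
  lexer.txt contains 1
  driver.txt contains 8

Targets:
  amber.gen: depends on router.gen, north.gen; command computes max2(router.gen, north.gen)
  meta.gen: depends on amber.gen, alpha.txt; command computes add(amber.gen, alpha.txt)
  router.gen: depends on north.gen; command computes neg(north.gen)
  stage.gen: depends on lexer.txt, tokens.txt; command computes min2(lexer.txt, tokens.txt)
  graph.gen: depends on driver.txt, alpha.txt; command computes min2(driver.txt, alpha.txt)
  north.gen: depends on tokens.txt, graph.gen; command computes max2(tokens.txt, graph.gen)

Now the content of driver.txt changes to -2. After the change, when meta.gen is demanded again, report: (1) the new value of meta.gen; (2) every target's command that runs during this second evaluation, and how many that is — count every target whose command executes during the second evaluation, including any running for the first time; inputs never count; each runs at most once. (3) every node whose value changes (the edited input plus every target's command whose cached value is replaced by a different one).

First demand of the output computes:
  graph.gen = min2(8, 1) = 1
  north.gen = max2(4, 1) = 4
  router.gen = neg(4) = -4
  amber.gen = max2(-4, 4) = 4
  meta.gen = add(4, 1) = 5

After the edit, cleaning proceeds:
  graph.gen: a read changed (driver.txt 8->-2) — executes, giving -2.
  north.gen: a read changed (graph.gen 1->-2) — executes, giving 4 — identical to its old value.
  router.gen: dirty, but its reads are unchanged (north.gen unchanged); cached -4 stands.
  amber.gen: dirty, but its reads are unchanged (router.gen unchanged, north.gen unchanged); cached 4 stands.
  meta.gen: dirty, but its reads are unchanged (amber.gen unchanged, alpha.txt unchanged); cached 5 stands.

Note the absorption at north.gen: it re-runs yet its value is the same, leaving the output's value untouched.

Demanding meta.gen again yields 5.
2 target commands run: graph.gen, north.gen.
The nodes whose values change: driver.txt, graph.gen.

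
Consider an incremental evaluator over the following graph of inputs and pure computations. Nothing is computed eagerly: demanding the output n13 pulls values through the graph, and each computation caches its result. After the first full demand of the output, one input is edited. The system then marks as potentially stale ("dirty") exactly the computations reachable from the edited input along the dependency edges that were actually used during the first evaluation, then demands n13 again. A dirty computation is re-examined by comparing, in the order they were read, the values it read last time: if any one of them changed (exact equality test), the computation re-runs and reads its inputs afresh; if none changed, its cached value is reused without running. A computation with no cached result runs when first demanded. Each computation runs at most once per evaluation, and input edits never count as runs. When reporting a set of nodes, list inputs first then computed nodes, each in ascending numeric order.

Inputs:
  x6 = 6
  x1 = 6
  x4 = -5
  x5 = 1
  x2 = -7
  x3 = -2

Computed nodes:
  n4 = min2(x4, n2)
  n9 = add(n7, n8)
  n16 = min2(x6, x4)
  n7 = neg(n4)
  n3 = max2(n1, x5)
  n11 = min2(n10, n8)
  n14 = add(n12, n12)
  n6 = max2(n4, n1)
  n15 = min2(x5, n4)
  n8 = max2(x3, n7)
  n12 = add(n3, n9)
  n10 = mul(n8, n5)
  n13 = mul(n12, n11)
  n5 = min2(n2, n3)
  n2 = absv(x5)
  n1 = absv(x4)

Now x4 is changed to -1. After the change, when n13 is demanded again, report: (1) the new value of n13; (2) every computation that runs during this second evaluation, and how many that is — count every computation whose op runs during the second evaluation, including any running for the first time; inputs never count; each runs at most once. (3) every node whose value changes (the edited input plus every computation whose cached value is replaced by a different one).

n13 now evaluates to 3.
Run set: n1, n3, n4, n5, n7, n8, n9, n10, n11, n12, n13 (11 run).
Changed values: x4, n1, n3, n4, n7, n8, n9, n10, n11, n12, n13.

Initial pass — values computed on the first demand:
  n1 = absv(-5) = 5
  n2 = absv(1) = 1
  n3 = max2(5, 1) = 5
  n4 = min2(-5, 1) = -5
  n5 = min2(1, 5) = 1
  n7 = neg(-5) = 5
  n8 = max2(-2, 5) = 5
  n9 = add(5, 5) = 10
  n10 = mul(5, 1) = 5
  n11 = min2(5, 5) = 5
  n12 = add(5, 10) = 15
  n13 = mul(15, 5) = 75

Second demand — change propagation:
  n1: re-runs because x4 -5->-1; new result 1.
  n3: re-runs because n1 5->1; new result 1.
  n4: re-runs because x4 -5->-1; new result -1.
  n5: re-runs because n3 5->1; new result 1 (unchanged).
  n7: re-runs because n4 -5->-1; new result 1.
  n8: re-runs because n7 5->1; new result 1.
  n9: re-runs because n7 5->1; n8 5->1; new result 2.
  n10: re-runs because n8 5->1; new result 1.
  n11: re-runs because n10 5->1; n8 5->1; new result 1.
  n12: re-runs because n3 5->1; n9 10->2; new result 3.
  n13: re-runs because n12 15->3; n11 5->1; new result 3.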